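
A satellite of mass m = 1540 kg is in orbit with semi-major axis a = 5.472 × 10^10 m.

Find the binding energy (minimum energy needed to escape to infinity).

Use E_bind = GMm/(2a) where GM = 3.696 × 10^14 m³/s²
a = 5.472 × 10^10 m
GM = 3.696 × 10^14 m³/s²
m = 1540 kg
GMm = 3.696 × 10^14 × 1540 = 5.69184 × 10^17 m³·kg/s²
2a = 1.0944 × 10^11 m
E_bind = GMm/(2a) = 5.20088 × 10^6 J ≈ 5.201 MJ

Final answer: 5.201 MJ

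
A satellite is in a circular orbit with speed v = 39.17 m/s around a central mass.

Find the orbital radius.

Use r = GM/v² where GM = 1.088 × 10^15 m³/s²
v = 39.17 m/s
GM = 1.088 × 10^15 m³/s²
v² = 1534.29 m²/s²
r = GM/v² = (1.088 × 10^15) / 1534.29 = 7.09123 × 10^11 m ≈ 7.091 × 10^11 m

Final answer: 7.091 × 10^11 m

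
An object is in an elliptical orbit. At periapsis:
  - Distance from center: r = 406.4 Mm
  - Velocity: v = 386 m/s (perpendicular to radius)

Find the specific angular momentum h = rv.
r = 406.4 Mm = 4.064 × 10^8 m
v = 386 m/s
h = rv = 4.064 × 10^8 × 386 = 1.5687 × 10^11 m²/s ≈ 1.569 × 10^11 m²/s

Final answer: h = 1.569 × 10^11 m²/s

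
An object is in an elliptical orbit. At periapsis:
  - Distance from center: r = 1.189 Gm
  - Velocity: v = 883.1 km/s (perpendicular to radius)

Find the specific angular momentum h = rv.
r = 1.189 Gm = 1.189 × 10^9 m
v = 883.1 km/s = 883100 m/s
h = rv = 1.189 × 10^9 × 883100 = 1.05001 × 10^15 m²/s ≈ 1.05 × 10^15 m²/s

Final answer: h = 1.05 × 10^15 m²/s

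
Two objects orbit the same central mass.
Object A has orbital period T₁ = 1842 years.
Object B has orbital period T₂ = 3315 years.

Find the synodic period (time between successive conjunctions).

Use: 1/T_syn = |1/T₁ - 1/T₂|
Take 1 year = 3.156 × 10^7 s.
T₁ = 1842 years = 5.81335 × 10^10 s
T₂ = 3315 years = 1.04621 × 10^11 s
1/T₁ = 1.72018 × 10^-11 s⁻¹
1/T₂ = 9.55827 × 10^-12 s⁻¹
|1/T₁ − 1/T₂| = 7.64351 × 10^-12 s⁻¹
T_syn = 1 / |1/T₁ − 1/T₂| = 1.3083 × 10^11 s ≈ 4145 years

Final answer: T_syn = 4145 years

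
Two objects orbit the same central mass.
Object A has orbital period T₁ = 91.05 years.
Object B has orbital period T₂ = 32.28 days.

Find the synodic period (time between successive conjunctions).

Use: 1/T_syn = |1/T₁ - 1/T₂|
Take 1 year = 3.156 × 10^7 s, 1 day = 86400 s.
T₁ = 91.05 years = 2.87354 × 10^9 s
T₂ = 32.28 days = 2.78899 × 10^6 s
1/T₁ = 3.48003 × 10^-10 s⁻¹
1/T₂ = 3.58552 × 10^-7 s⁻¹
|1/T₁ − 1/T₂| = 3.58204 × 10^-7 s⁻¹
T_syn = 1 / |1/T₁ − 1/T₂| = 2.7917 × 10^6 s ≈ 32.31 days

Final answer: T_syn = 32.31 days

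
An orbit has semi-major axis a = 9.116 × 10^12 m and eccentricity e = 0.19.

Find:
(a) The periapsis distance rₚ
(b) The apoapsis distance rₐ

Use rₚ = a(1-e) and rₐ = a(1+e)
a = 9.116 × 10^12 m
e = 0.19:  1 − e = 0.81,  1 + e = 1.19
(a) rₚ = a(1 − e) = 9.116 × 10^12 m × 0.81 = 7.38396 × 10^12 m ≈ 7.384 × 10^12 m
(b) rₐ = a(1 + e) = 9.116 × 10^12 m × 1.19 = 1.0848 × 10^13 m ≈ 1.085 × 10^13 m

Final answer:
(a) rₚ = 7.384 × 10^12 m
(b) rₐ = 1.085 × 10^13 m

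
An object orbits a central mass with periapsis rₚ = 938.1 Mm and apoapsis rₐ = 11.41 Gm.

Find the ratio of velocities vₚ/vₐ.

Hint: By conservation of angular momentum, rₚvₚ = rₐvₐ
rₚ = 938.1 Mm = 9.381 × 10^8 m
rₐ = 11.41 Gm = 1.141 × 10^10 m
rₚvₚ = rₐvₐ  ⇒  vₚ/vₐ = rₐ/rₚ
vₚ/vₐ = (1.141 × 10^10) / (9.381 × 10^8) = 12.1629

Final answer: vₚ/vₐ = 12.16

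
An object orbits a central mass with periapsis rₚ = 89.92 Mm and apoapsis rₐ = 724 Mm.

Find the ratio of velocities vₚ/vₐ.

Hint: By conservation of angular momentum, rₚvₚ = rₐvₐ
rₚ = 89.92 Mm = 8.992 × 10^7 m
rₐ = 724 Mm = 7.24 × 10^8 m
rₚvₚ = rₐvₐ  ⇒  vₚ/vₐ = rₐ/rₚ
vₚ/vₐ = (7.24 × 10^8) / (8.992 × 10^7) = 8.0516

Final answer: vₚ/vₐ = 8.052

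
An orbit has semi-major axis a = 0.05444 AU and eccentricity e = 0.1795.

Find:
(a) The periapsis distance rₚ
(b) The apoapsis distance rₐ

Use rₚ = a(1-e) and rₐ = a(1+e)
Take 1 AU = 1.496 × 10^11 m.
a = 0.05444 AU = 8.14422 × 10^9 m
e = 0.1795:  1 − e = 0.8205,  1 + e = 1.1795
(a) rₚ = a(1 − e) = 8.14422 × 10^9 m × 0.8205 = 6.68234 × 10^9 m ≈ 0.04467 AU
(b) rₐ = a(1 + e) = 8.14422 × 10^9 m × 1.1795 = 9.60611 × 10^9 m ≈ 0.06421 AU

Final answer:
(a) rₚ = 0.04467 AU
(b) rₐ = 0.06421 AU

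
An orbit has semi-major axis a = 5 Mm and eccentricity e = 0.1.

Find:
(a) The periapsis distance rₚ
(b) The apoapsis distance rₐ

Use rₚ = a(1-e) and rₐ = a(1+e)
a = 5 Mm = 5 × 10^6 m
e = 0.1:  1 − e = 0.9,  1 + e = 1.1
(a) rₚ = a(1 − e) = 5 × 10^6 m × 0.9 = 4.5 × 10^6 m ≈ 4.5 Mm
(b) rₐ = a(1 + e) = 5 × 10^6 m × 1.1 = 5.5 × 10^6 m ≈ 5.5 Mm

Final answer:
(a) rₚ = 4.5 Mm
(b) rₐ = 5.5 Mm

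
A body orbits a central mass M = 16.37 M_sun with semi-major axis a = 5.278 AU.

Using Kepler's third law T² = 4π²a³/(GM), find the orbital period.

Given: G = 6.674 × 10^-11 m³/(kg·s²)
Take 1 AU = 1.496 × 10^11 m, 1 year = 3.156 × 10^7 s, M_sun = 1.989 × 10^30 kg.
M = 16.37 M_sun = 3.25599 × 10^31 kg
GM = G × M = 6.674 × 10^-11 × 3.25599 × 10^31 = 2.17305 × 10^21 m³/s²
a = 5.278 AU = 7.89589 × 10^11 m
a³ = 4.9227 × 10^35 m³
T = 2π √(a³/GM) = 2π √((4.9227 × 10^35) / (2.17305 × 10^21)) = 2π × 1.5051 × 10^7 s
T = 9.45685 × 10^7 s ≈ 2.996 years

Final answer: 2.996 years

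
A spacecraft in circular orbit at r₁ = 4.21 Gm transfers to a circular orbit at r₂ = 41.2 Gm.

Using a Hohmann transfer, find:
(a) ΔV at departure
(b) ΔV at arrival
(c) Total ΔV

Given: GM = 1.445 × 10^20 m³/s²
r₁ = 4.21 Gm = 4.21 × 10^9 m
r₂ = 41.2 Gm = 4.12 × 10^10 m
GM = 1.445 × 10^20 m³/s²
Transfer ellipse: a_t = (r₁ + r₂)/2 = 2.2705 × 10^10 m
Circular speed at r₁: v₁ = √(GM/r₁) = 185265 m/s
Transfer speed at r₁ (periapsis): v₁ₜ = √(GM(2/r₁ − 1/a_t)) = 249563 m/s
(a) ΔV₁ = v₁ₜ − v₁ = 64298.5 m/s ≈ 64.3 km/s
Circular speed at r₂: v₂ = √(GM/r₂) = 59222.3 m/s
Transfer speed at r₂ (apoapsis): v₂ₜ = √(GM(2/r₂ − 1/a_t)) = 25501.5 m/s
(b) ΔV₂ = v₂ − v₂ₜ = 33720.8 m/s ≈ 33.72 km/s
(c) ΔV_total = ΔV₁ + ΔV₂ = 98019.3 m/s ≈ 98.02 km/s

Final answer:
(a) ΔV₁ = 64.3 km/s
(b) ΔV₂ = 33.72 km/s
(c) ΔV_total = 98.02 km/s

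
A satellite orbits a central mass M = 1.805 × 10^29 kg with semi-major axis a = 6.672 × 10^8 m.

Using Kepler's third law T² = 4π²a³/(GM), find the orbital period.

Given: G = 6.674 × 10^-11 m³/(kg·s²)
M = 1.805 × 10^29 kg
GM = G × M = 6.674 × 10^-11 × 1.805 × 10^29 = 1.20466 × 10^19 m³/s²
a = 6.672 × 10^8 m
a³ = 2.97008 × 10^26 m³
T = 2π √(a³/GM) = 2π √((2.97008 × 10^26) / (1.20466 × 10^19)) = 2π × 4965.38 s
T = 31198.4 s ≈ 8.666 hours

Final answer: 8.666 hours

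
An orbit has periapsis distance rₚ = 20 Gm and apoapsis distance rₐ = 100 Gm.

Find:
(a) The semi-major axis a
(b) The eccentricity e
rₚ = 20 Gm = 2 × 10^10 m
rₐ = 100 Gm = 1 × 10^11 m
(a) a = (rₚ + rₐ)/2 = 6 × 10^10 m ≈ 60 Gm
(b) e = (rₐ − rₚ)/(rₐ + rₚ) = (8 × 10^10) / (1.2 × 10^11) = 0.666667

Final answer:
(a) a = 60 Gm
(b) e = 0.6667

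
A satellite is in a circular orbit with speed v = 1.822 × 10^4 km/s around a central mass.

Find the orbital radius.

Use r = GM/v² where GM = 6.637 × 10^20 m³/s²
v = 1.822 × 10^4 km/s = 1.822 × 10^7 m/s
GM = 6.637 × 10^20 m³/s²
v² = 3.31968 × 10^14 m²/s²
r = GM/v² = (6.637 × 10^20) / (3.31968 × 10^14) = 1.99929 × 10^6 m ≈ 1.999 Mm

Final answer: 1.999 Mm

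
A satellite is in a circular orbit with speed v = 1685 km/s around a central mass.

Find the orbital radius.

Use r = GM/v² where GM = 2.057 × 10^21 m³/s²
v = 1685 km/s = 1.685 × 10^6 m/s
GM = 2.057 × 10^21 m³/s²
v² = 2.83922 × 10^12 m²/s²
r = GM/v² = (2.057 × 10^21) / (2.83922 × 10^12) = 7.24493 × 10^8 m ≈ 724.5 Mm

Final answer: 724.5 Mm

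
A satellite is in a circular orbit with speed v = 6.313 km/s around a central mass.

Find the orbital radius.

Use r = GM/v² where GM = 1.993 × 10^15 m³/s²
v = 6.313 km/s = 6313 m/s
GM = 1.993 × 10^15 m³/s²
v² = 3.9854 × 10^7 m²/s²
r = GM/v² = (1.993 × 10^15) / (3.9854 × 10^7) = 5.00076 × 10^7 m ≈ 50.01 Mm

Final answer: 50.01 Mm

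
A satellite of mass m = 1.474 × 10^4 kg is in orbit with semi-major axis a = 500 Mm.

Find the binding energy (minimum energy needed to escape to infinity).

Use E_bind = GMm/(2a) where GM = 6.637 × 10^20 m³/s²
a = 500 Mm = 5 × 10^8 m
GM = 6.637 × 10^20 m³/s²
m = 1.474 × 10^4 kg
GMm = 6.637 × 10^20 × 14740 = 9.78294 × 10^24 m³·kg/s²
2a = 1 × 10^9 m
E_bind = GMm/(2a) = 9.78294 × 10^15 J ≈ 9.783 PJ

Final answer: 9.783 PJ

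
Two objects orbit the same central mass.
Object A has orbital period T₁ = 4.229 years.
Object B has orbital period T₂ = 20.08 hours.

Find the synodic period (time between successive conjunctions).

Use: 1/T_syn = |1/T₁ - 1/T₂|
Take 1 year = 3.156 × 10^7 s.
T₁ = 4.229 years = 1.33467 × 10^8 s
T₂ = 20.08 hours = 72288 s
1/T₁ = 7.49248 × 10^-9 s⁻¹
1/T₂ = 1.38336 × 10^-5 s⁻¹
|1/T₁ − 1/T₂| = 1.38261 × 10^-5 s⁻¹
T_syn = 1 / |1/T₁ − 1/T₂| = 72327.2 s ≈ 20.09 hours

Final answer: T_syn = 20.09 hours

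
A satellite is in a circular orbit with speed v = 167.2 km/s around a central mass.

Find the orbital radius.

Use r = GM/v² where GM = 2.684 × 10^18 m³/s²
v = 167.2 km/s = 167200 m/s
GM = 2.684 × 10^18 m³/s²
v² = 2.79558 × 10^10 m²/s²
r = GM/v² = (2.684 × 10^18) / (2.79558 × 10^10) = 9.60086 × 10^7 m ≈ 96.01 Mm

Final answer: 96.01 Mm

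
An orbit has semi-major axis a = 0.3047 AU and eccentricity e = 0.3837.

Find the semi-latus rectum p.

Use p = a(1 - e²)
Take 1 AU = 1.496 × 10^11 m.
a = 0.3047 AU = 4.55831 × 10^10 m
e = 0.3837,  e² = 0.147226,  1 − e² = 0.852774
p = a(1 − e²) = 4.55831 × 10^10 m × 0.852774 = 3.88721 × 10^10 m ≈ 0.2598 AU

Final answer: p = 0.2598 AU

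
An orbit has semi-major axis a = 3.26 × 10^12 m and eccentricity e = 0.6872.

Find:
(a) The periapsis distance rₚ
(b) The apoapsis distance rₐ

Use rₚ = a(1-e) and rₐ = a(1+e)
a = 3.26 × 10^12 m
e = 0.6872:  1 − e = 0.3128,  1 + e = 1.6872
(a) rₚ = a(1 − e) = 3.26 × 10^12 m × 0.3128 = 1.01973 × 10^12 m ≈ 1.02 × 10^12 m
(b) rₐ = a(1 + e) = 3.26 × 10^12 m × 1.6872 = 5.50027 × 10^12 m ≈ 5.5 × 10^12 m

Final answer:
(a) rₚ = 1.02 × 10^12 m
(b) rₐ = 5.5 × 10^12 m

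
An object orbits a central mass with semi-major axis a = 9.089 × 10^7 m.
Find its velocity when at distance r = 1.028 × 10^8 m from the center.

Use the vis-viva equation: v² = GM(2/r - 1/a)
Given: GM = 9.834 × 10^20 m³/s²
a = 9.089 × 10^7 m
r = 1.028 × 10^8 m
GM = 9.834 × 10^20 m³/s²
2/r − 1/a = 1.94553 × 10^-8 − 1.10023 × 10^-8 = 8.45294 × 10^-9 m⁻¹
v² = GM (2/r − 1/a) = 8.31262 × 10^12 m²/s²
v = 2.88316 × 10^6 m/s ≈ 2883 km/s

Final answer: 2883 km/s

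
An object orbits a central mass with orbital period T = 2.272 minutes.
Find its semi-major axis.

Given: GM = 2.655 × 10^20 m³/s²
T = 2.272 minutes = 136.32 s
GM = 2.655 × 10^20 m³/s²
Kepler's third law: a³ = GM T² / (4π²)
T² = 18583.1 s²
a³ = (2.655 × 10^20) × 18583.1 / (4π²) = 1.24975 × 10^23 m³
a = (a³)^(1/3) = 4.99967 × 10^7 m ≈ 50 Mm

Final answer: 50 Mm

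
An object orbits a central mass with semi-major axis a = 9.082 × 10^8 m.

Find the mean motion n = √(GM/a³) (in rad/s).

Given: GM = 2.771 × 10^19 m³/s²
a = 9.082 × 10^8 m
GM = 2.771 × 10^19 m³/s²
a³ = 7.49108 × 10^26 m³
GM/a³ = (2.771 × 10^19) / (7.49108 × 10^26) = 3.69907 × 10^-8 s⁻²
n = √(GM/a³) = 0.00019233 rad/s ≈ 0.0001923 rad/s

Final answer: n = 0.0001923 rad/s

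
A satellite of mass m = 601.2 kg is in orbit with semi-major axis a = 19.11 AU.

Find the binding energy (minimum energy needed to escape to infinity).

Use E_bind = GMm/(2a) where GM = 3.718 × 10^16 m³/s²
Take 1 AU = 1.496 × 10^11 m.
a = 19.11 AU = 2.85886 × 10^12 m
GM = 3.718 × 10^16 m³/s²
m = 601.2 kg
GMm = 3.718 × 10^16 × 601.2 = 2.23526 × 10^19 m³·kg/s²
2a = 5.71771 × 10^12 m
E_bind = GMm/(2a) = 3.90936 × 10^6 J ≈ 3.909 MJ

Final answer: 3.909 MJ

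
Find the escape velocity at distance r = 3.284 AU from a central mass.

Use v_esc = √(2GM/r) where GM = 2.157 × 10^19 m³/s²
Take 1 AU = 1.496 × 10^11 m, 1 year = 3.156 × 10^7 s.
r = 3.284 AU = 4.91286 × 10^11 m
GM = 2.157 × 10^19 m³/s²
2GM/r = 2 × (2.157 × 10^19) / (4.91286 × 10^11) = 8.78103 × 10^7 m²/s²
v_esc = √(2GM/r) = 9370.71 m/s ≈ 1.977 AU/year

Final answer: 1.977 AU/year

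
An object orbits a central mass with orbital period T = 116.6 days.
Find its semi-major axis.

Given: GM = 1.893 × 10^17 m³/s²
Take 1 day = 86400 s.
T = 116.6 days = 1.00742 × 10^7 s
GM = 1.893 × 10^17 m³/s²
Kepler's third law: a³ = GM T² / (4π²)
T² = 1.0149 × 10^14 s²
a³ = (1.893 × 10^17) × (1.0149 × 10^14) / (4π²) = 4.86649 × 10^29 m³
a = (a³)^(1/3) = 7.86572 × 10^9 m ≈ 7.866 × 10^9 m

Final answer: 7.866 × 10^9 m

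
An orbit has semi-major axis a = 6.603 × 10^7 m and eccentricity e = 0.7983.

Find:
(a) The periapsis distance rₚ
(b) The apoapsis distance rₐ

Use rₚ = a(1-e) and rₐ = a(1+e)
a = 6.603 × 10^7 m
e = 0.7983:  1 − e = 0.2017,  1 + e = 1.7983
(a) rₚ = a(1 − e) = 6.603 × 10^7 m × 0.2017 = 1.33183 × 10^7 m ≈ 1.332 × 10^7 m
(b) rₐ = a(1 + e) = 6.603 × 10^7 m × 1.7983 = 1.18742 × 10^8 m ≈ 1.187 × 10^8 m

Final answer:
(a) rₚ = 1.332 × 10^7 m
(b) rₐ = 1.187 × 10^8 m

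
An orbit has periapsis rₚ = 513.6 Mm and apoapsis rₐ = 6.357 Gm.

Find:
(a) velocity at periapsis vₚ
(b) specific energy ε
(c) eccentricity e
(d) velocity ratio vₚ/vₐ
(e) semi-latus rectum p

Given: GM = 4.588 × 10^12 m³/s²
rₚ = 513.6 Mm = 5.136 × 10^8 m
rₐ = 6.357 Gm = 6.357 × 10^9 m
GM = 4.588 × 10^12 m³/s²
a = (rₚ + rₐ)/2 = 3.4353 × 10^9 m
e = (rₐ − rₚ)/(rₐ + rₚ) = (5.8434 × 10^9) / (6.8706 × 10^9) = 0.850493
(a) vₚ² = GM (2/rₚ − 1/a) = 4.588 × 10^12 × (3.89408 × 10^-9 − 2.91095 × 10^-10) = 16530.5 m²/s²;  vₚ = 128.571 m/s ≈ 128.6 m/s
(b) 2a = 6.8706 × 10^9 m;  ε = −GM/(2a) = -667.773 J/kg ≈ -667.8 J/kg
(c) e = 0.850493 ≈ 0.8505
(d) vₚ/vₐ = rₐ/rₚ (angular momentum) = (6.357 × 10^9) / (5.136 × 10^8) = 12.3773 ≈ 12.38
(e) 1 − e² = 0.276661;  p = a(1 − e²) = 3.4353 × 10^9 × 0.276661 = 9.50413 × 10^8 m ≈ 950.4 Mm

Final answer:
(a) velocity at periapsis vₚ = 128.6 m/s
(b) specific energy ε = -667.8 J/kg
(c) eccentricity e = 0.8505
(d) velocity ratio vₚ/vₐ = 12.38
(e) semi-latus rectum p = 950.4 Mm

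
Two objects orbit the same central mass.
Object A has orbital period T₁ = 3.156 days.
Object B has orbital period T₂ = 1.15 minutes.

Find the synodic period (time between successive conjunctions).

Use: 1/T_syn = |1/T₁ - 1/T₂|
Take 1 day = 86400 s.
T₁ = 3.156 days = 272678 s
T₂ = 1.15 minutes = 69 s
1/T₁ = 3.66732 × 10^-6 s⁻¹
1/T₂ = 0.0144928 s⁻¹
|1/T₁ − 1/T₂| = 0.0144891 s⁻¹
T_syn = 1 / |1/T₁ − 1/T₂| = 69.0175 s ≈ 1.15 minutes

Final answer: T_syn = 1.15 minutes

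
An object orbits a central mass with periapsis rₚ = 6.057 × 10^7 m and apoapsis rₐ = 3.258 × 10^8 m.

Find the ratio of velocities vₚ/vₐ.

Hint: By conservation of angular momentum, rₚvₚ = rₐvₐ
rₚ = 6.057 × 10^7 m
rₐ = 3.258 × 10^8 m
rₚvₚ = rₐvₐ  ⇒  vₚ/vₐ = rₐ/rₚ
vₚ/vₐ = (3.258 × 10^8) / (6.057 × 10^7) = 5.3789

Final answer: vₚ/vₐ = 5.379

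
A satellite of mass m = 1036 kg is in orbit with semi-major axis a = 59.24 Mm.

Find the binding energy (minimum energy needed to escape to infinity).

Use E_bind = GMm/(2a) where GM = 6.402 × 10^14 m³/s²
a = 59.24 Mm = 5.924 × 10^7 m
GM = 6.402 × 10^14 m³/s²
m = 1036 kg
GMm = 6.402 × 10^14 × 1036 = 6.63247 × 10^17 m³·kg/s²
2a = 1.1848 × 10^8 m
E_bind = GMm/(2a) = 5.59797 × 10^9 J ≈ 5.598 GJ

Final answer: 5.598 GJ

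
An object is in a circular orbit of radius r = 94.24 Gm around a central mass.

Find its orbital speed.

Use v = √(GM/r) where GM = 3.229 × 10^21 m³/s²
r = 94.24 Gm = 9.424 × 10^10 m
GM = 3.229 × 10^21 m³/s²
GM/r = (3.229 × 10^21) / (9.424 × 10^10) = 3.42636 × 10^10 m²/s²
v = √(GM/r) = 185104 m/s ≈ 185.1 km/s

Final answer: 185.1 km/s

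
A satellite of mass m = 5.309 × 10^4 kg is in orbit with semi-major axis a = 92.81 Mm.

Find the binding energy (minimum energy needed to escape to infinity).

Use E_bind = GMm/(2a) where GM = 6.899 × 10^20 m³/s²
a = 92.81 Mm = 9.281 × 10^7 m
GM = 6.899 × 10^20 m³/s²
m = 5.309 × 10^4 kg
GMm = 6.899 × 10^20 × 53090 = 3.66268 × 10^25 m³·kg/s²
2a = 1.8562 × 10^8 m
E_bind = GMm/(2a) = 1.97321 × 10^17 J ≈ 197.3 PJ

Final answer: 197.3 PJ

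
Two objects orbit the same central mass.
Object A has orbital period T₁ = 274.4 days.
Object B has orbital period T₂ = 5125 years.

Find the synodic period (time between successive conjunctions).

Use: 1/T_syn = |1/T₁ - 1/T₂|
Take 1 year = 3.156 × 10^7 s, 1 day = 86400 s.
T₁ = 274.4 days = 2.37082 × 10^7 s
T₂ = 5125 years = 1.61745 × 10^11 s
1/T₁ = 4.21796 × 10^-8 s⁻¹
1/T₂ = 6.18257 × 10^-12 s⁻¹
|1/T₁ − 1/T₂| = 4.21734 × 10^-8 s⁻¹
T_syn = 1 / |1/T₁ − 1/T₂| = 2.37116 × 10^7 s ≈ 274.4 days

Final answer: T_syn = 274.4 days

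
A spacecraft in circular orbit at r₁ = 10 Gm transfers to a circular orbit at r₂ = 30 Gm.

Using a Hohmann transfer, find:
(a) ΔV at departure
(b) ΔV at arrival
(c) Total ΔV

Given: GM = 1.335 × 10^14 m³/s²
r₁ = 10 Gm = 1 × 10^10 m
r₂ = 30 Gm = 3 × 10^10 m
GM = 1.335 × 10^14 m³/s²
Transfer ellipse: a_t = (r₁ + r₂)/2 = 2 × 10^10 m
Circular speed at r₁: v₁ = √(GM/r₁) = 115.542 m/s
Transfer speed at r₁ (periapsis): v₁ₜ = √(GM(2/r₁ − 1/a_t)) = 141.51 m/s
(a) ΔV₁ = v₁ₜ − v₁ = 25.9675 m/s ≈ 25.97 m/s
Circular speed at r₂: v₂ = √(GM/r₂) = 66.7083 m/s
Transfer speed at r₂ (apoapsis): v₂ₜ = √(GM(2/r₂ − 1/a_t)) = 47.1699 m/s
(b) ΔV₂ = v₂ − v₂ₜ = 19.5384 m/s ≈ 19.54 m/s
(c) ΔV_total = ΔV₁ + ΔV₂ = 45.5059 m/s ≈ 45.51 m/s

Final answer:
(a) ΔV₁ = 25.97 m/s
(b) ΔV₂ = 19.54 m/s
(c) ΔV_total = 45.51 m/s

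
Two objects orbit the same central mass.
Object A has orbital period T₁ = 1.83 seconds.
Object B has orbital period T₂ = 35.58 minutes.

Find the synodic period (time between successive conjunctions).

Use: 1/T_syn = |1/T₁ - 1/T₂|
T₁ = 1.83 seconds
T₂ = 35.58 minutes = 2134.8 s
1/T₁ = 0.546448 s⁻¹
1/T₂ = 0.000468428 s⁻¹
|1/T₁ − 1/T₂| = 0.54598 s⁻¹
T_syn = 1 / |1/T₁ − 1/T₂| = 1.83157 s ≈ 1.832 seconds

Final answer: T_syn = 1.832 seconds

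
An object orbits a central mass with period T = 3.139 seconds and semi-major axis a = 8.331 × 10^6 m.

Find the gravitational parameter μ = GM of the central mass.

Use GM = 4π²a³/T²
T = 3.139 seconds
a = 8.331 × 10^6 m
a³ = 5.78218 × 10^20 m³
T² = 9.85332 s²
GM = 4π² × (5.78218 × 10^20) / 9.85332 = 2.31669 × 10^21 m³/s²
GM ≈ 2.317 × 10^21 m³/s²

Final answer: GM = 2.317 × 10^21 m³/s²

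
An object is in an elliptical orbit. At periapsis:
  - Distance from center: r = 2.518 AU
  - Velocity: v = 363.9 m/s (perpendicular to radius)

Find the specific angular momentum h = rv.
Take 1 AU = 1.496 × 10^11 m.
r = 2.518 AU = 3.76693 × 10^11 m
v = 363.9 m/s
h = rv = 3.76693 × 10^11 × 363.9 = 1.37079 × 10^14 m²/s ≈ 1.371 × 10^14 m²/s

Final answer: h = 1.371 × 10^14 m²/s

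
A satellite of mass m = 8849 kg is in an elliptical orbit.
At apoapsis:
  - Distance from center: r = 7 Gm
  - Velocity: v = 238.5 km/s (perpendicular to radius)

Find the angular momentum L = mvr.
r = 7 Gm = 7 × 10^9 m
v = 238.5 km/s = 238500 m/s
vr = 238500 × 7 × 10^9 = 1.6695 × 10^15 m²/s
L = m × vr = 8849 × 1.6695 × 10^15 = 1.47734 × 10^19 kg·m²/s ≈ 1.477 × 10^19 kg·m²/s

Final answer: L = 1.477 × 10^19 kg·m²/s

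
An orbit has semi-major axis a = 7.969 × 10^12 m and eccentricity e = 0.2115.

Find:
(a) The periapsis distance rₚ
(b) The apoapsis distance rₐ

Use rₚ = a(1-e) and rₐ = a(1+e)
a = 7.969 × 10^12 m
e = 0.2115:  1 − e = 0.7885,  1 + e = 1.2115
(a) rₚ = a(1 − e) = 7.969 × 10^12 m × 0.7885 = 6.28356 × 10^12 m ≈ 6.284 × 10^12 m
(b) rₐ = a(1 + e) = 7.969 × 10^12 m × 1.2115 = 9.65444 × 10^12 m ≈ 9.654 × 10^12 m

Final answer:
(a) rₚ = 6.284 × 10^12 m
(b) rₐ = 9.654 × 10^12 m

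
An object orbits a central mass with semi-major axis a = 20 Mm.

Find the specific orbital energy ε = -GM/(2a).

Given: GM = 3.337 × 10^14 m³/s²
a = 20 Mm = 2 × 10^7 m
GM = 3.337 × 10^14 m³/s²
2a = 4 × 10^7 m
ε = −GM/(2a) = -8.3425 × 10^6 J/kg ≈ -8.342 MJ/kg

Final answer: -8.342 MJ/kg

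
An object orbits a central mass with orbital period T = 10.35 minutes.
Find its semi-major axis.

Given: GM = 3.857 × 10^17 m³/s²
T = 10.35 minutes = 621 s
GM = 3.857 × 10^17 m³/s²
Kepler's third law: a³ = GM T² / (4π²)
T² = 385641 s²
a³ = (3.857 × 10^17) × 385641 / (4π²) = 3.76767 × 10^21 m³
a = (a³)^(1/3) = 1.55605 × 10^7 m ≈ 1.556 × 10^7 m

Final answer: 1.556 × 10^7 m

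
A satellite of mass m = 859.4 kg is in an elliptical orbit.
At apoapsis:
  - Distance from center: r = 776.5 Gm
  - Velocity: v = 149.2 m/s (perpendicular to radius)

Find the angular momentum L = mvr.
r = 776.5 Gm = 7.765 × 10^11 m
v = 149.2 m/s
vr = 149.2 × 7.765 × 10^11 = 1.15854 × 10^14 m²/s
L = m × vr = 859.4 × 1.15854 × 10^14 = 9.95648 × 10^16 kg·m²/s ≈ 9.956 × 10^16 kg·m²/s

Final answer: L = 9.956 × 10^16 kg·m²/s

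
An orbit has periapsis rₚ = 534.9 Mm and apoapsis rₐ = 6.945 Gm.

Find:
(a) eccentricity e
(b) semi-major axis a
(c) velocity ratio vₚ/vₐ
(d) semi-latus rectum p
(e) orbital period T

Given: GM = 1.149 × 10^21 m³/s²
rₚ = 534.9 Mm = 5.349 × 10^8 m
rₐ = 6.945 Gm = 6.945 × 10^9 m
GM = 1.149 × 10^21 m³/s²
a = (rₚ + rₐ)/2 = 3.73995 × 10^9 m
e = (rₐ − rₚ)/(rₐ + rₚ) = (6.4101 × 10^9) / (7.4799 × 10^9) = 0.856977
(a) e = 0.856977 ≈ 0.857
(b) a = 3.73995 × 10^9 m ≈ 3.74 Gm
(c) vₚ/vₐ = rₐ/rₚ (angular momentum) = (6.945 × 10^9) / (5.349 × 10^8) = 12.9837 ≈ 12.98
(d) 1 − e² = 0.265591;  p = a(1 − e²) = 3.73995 × 10^9 × 0.265591 = 9.93297 × 10^8 m ≈ 993.3 Mm
(e) a³ = 5.23115 × 10^28 m³;  T = 2π √(a³/GM) = 2π × 6747.43 s = 42395.4 s ≈ 11.78 hours

Final answer:
(a) eccentricity e = 0.857
(b) semi-major axis a = 3.74 Gm
(c) velocity ratio vₚ/vₐ = 12.98
(d) semi-latus rectum p = 993.3 Mm
(e) orbital period T = 11.78 hours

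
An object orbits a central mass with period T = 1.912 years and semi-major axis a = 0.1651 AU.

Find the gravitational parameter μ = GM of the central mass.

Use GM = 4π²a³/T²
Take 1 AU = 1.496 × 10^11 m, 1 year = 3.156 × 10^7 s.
T = 1.912 years = 6.03427 × 10^7 s
a = 0.1651 AU = 2.4699 × 10^10 m
a³ = 1.50673 × 10^31 m³
T² = 3.64124 × 10^15 s²
GM = 4π² × (1.50673 × 10^31) / (3.64124 × 10^15) = 1.6336 × 10^17 m³/s²
GM ≈ 1.634 × 10^17 m³/s²

Final answer: GM = 1.634 × 10^17 m³/s²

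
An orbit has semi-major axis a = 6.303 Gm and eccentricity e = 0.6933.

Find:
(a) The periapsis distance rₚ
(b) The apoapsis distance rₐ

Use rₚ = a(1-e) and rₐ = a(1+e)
a = 6.303 Gm = 6.303 × 10^9 m
e = 0.6933:  1 − e = 0.3067,  1 + e = 1.6933
(a) rₚ = a(1 − e) = 6.303 × 10^9 m × 0.3067 = 1.93313 × 10^9 m ≈ 1.933 Gm
(b) rₐ = a(1 + e) = 6.303 × 10^9 m × 1.6933 = 1.06729 × 10^10 m ≈ 10.67 Gm

Final answer:
(a) rₚ = 1.933 Gm
(b) rₐ = 10.67 Gm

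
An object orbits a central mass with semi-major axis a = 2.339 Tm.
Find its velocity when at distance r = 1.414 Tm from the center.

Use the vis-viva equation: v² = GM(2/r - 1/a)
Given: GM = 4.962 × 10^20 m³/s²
a = 2.339 Tm = 2.339 × 10^12 m
r = 1.414 Tm = 1.414 × 10^12 m
GM = 4.962 × 10^20 m³/s²
2/r − 1/a = 1.41443 × 10^-12 − 4.27533 × 10^-13 = 9.86894 × 10^-13 m⁻¹
v² = GM (2/r − 1/a) = 4.89697 × 10^8 m²/s²
v = 22129.1 m/s ≈ 22.13 km/s

Final answer: 22.13 km/s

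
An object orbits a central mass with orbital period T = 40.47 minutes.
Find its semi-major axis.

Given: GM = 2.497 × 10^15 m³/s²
T = 40.47 minutes = 2428.2 s
GM = 2.497 × 10^15 m³/s²
Kepler's third law: a³ = GM T² / (4π²)
T² = 5.89616 × 10^6 s²
a³ = (2.497 × 10^15) × (5.89616 × 10^6) / (4π²) = 3.7293 × 10^20 m³
a = (a³)^(1/3) = 7.19796 × 10^6 m ≈ 7.198 Mm

Final answer: 7.198 Mm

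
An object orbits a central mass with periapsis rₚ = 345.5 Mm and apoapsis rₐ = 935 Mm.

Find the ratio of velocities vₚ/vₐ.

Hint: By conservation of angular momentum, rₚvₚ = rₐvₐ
rₚ = 345.5 Mm = 3.455 × 10^8 m
rₐ = 935 Mm = 9.35 × 10^8 m
rₚvₚ = rₐvₐ  ⇒  vₚ/vₐ = rₐ/rₚ
vₚ/vₐ = (9.35 × 10^8) / (3.455 × 10^8) = 2.70622

Final answer: vₚ/vₐ = 2.706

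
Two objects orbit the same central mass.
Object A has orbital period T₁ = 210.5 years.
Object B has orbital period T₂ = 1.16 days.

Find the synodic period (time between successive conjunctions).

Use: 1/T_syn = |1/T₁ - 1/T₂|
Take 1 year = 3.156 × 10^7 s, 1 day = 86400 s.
T₁ = 210.5 years = 6.64338 × 10^9 s
T₂ = 1.16 days = 100224 s
1/T₁ = 1.50526 × 10^-10 s⁻¹
1/T₂ = 9.97765 × 10^-6 s⁻¹
|1/T₁ − 1/T₂| = 9.9775 × 10^-6 s⁻¹
T_syn = 1 / |1/T₁ − 1/T₂| = 100226 s ≈ 1.16 days

Final answer: T_syn = 1.16 days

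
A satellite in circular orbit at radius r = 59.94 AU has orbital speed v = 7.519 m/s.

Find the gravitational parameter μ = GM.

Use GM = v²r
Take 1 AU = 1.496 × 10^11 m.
r = 59.94 AU = 8.96702 × 10^12 m
v = 7.519 m/s
v² = 56.5354 m²/s²
GM = v²r = 56.5354 × 8.96702 × 10^12 = 5.06954 × 10^14 m³/s²
GM ≈ 5.07 × 10^14 m³/s²

Final answer: GM = 5.07 × 10^14 m³/s²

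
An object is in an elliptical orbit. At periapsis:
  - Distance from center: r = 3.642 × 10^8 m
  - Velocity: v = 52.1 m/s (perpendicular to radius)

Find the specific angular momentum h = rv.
r = 3.642 × 10^8 m
v = 52.1 m/s
h = rv = 3.642 × 10^8 × 52.1 = 1.89748 × 10^10 m²/s ≈ 1.897 × 10^10 m²/s

Final answer: h = 1.897 × 10^10 m²/s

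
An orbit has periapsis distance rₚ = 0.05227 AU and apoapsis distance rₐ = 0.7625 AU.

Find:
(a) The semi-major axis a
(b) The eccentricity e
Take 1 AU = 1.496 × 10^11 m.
rₚ = 0.05227 AU = 7.81959 × 10^9 m
rₐ = 0.7625 AU = 1.1407 × 10^11 m
(a) a = (rₚ + rₐ)/2 = 6.09448 × 10^10 m ≈ 0.4074 AU
(b) e = (rₐ − rₚ)/(rₐ + rₚ) = (1.0625 × 10^11) / (1.2189 × 10^11) = 0.871694

Final answer:
(a) a = 0.4074 AU
(b) e = 0.8717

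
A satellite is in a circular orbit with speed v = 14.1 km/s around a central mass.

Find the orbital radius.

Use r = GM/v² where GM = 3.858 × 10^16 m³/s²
v = 14.1 km/s = 14100 m/s
GM = 3.858 × 10^16 m³/s²
v² = 1.9881 × 10^8 m²/s²
r = GM/v² = (3.858 × 10^16) / (1.9881 × 10^8) = 1.94055 × 10^8 m ≈ 194.1 Mm

Final answer: 194.1 Mm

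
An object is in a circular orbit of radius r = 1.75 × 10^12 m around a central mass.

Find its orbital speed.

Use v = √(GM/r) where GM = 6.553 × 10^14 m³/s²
r = 1.75 × 10^12 m
GM = 6.553 × 10^14 m³/s²
GM/r = (6.553 × 10^14) / (1.75 × 10^12) = 374.457 m²/s²
v = √(GM/r) = 19.3509 m/s ≈ 19.35 m/s

Final answer: 19.35 m/s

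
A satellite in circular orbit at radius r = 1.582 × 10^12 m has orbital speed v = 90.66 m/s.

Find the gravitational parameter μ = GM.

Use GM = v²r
r = 1.582 × 10^12 m
v = 90.66 m/s
v² = 8219.24 m²/s²
GM = v²r = 8219.24 × 1.582 × 10^12 = 1.30028 × 10^16 m³/s²
GM ≈ 1.3 × 10^16 m³/s²

Final answer: GM = 1.3 × 10^16 m³/s²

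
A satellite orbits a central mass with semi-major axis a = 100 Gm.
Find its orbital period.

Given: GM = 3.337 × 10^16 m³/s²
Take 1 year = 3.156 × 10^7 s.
a = 100 Gm = 1 × 10^11 m
GM = 3.337 × 10^16 m³/s²
a³ = 1 × 10^33 m³
T = 2π √(a³/GM) = 2π √((1 × 10^33) / (3.337 × 10^16)) = 2π × 1.7311 × 10^8 s
T = 1.08768 × 10^9 s ≈ 34.46 years

Final answer: 34.46 years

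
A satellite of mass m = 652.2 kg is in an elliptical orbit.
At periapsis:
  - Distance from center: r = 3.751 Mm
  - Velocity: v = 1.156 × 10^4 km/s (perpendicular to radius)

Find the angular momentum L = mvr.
r = 3.751 Mm = 3.751 × 10^6 m
v = 1.156 × 10^4 km/s = 1.156 × 10^7 m/s
vr = 1.156 × 10^7 × 3.751 × 10^6 = 4.33616 × 10^13 m²/s
L = m × vr = 652.2 × 4.33616 × 10^13 = 2.82804 × 10^16 kg·m²/s ≈ 2.828 × 10^16 kg·m²/s

Final answer: L = 2.828 × 10^16 kg·m²/s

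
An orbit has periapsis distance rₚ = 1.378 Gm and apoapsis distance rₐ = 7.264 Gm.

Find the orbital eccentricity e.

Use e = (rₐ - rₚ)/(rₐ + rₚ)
rₚ = 1.378 Gm = 1.378 × 10^9 m
rₐ = 7.264 Gm = 7.264 × 10^9 m
rₐ − rₚ = 5.886 × 10^9 m
rₐ + rₚ = 8.642 × 10^9 m
e = (rₐ − rₚ)/(rₐ + rₚ) = 0.681092

Final answer: e = 0.6811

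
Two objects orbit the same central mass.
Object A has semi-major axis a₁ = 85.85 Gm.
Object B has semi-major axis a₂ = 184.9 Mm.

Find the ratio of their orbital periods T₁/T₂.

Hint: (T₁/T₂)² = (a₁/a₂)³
a₁ = 85.85 Gm = 8.585 × 10^10 m
a₂ = 184.9 Mm = 1.849 × 10^8 m
a₁/a₂ = 464.305
T₁/T₂ = (a₁/a₂)^(3/2) = (464.305)^1.5 = 10004.7

Final answer: T₁/T₂ = 1 × 10^4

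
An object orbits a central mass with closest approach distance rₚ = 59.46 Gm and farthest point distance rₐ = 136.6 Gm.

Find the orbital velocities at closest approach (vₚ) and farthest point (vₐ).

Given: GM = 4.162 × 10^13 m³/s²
rₚ = 59.46 Gm = 5.946 × 10^10 m
rₐ = 136.6 Gm = 1.366 × 10^11 m
GM = 4.162 × 10^13 m³/s²
a = (rₚ + rₐ)/2 = 9.803 × 10^10 m
Vis-viva: v² = GM (2/r − 1/a)
vₚ² = 4.162 × 10^13 × (3.36361 × 10^-11 − 1.0201 × 10^-11) = 975.369 m²/s²
vₚ = 31.2309 m/s ≈ 31.23 m/s
vₐ² = 4.162 × 10^13 × (1.46413 × 10^-11 − 1.0201 × 10^-11) = 184.807 m²/s²
vₐ = 13.5944 m/s ≈ 13.59 m/s

Final answer: vₚ = 31.23 m/s, vₐ = 13.59 m/s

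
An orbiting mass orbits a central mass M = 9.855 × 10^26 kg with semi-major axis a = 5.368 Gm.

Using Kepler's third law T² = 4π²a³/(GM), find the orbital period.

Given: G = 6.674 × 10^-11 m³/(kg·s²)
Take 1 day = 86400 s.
M = 9.855 × 10^26 kg
GM = G × M = 6.674 × 10^-11 × 9.855 × 10^26 = 6.57723 × 10^16 m³/s²
a = 5.368 Gm = 5.368 × 10^9 m
a³ = 1.54681 × 10^29 m³
T = 2π √(a³/GM) = 2π √((1.54681 × 10^29) / (6.57723 × 10^16)) = 2π × 1.53355 × 10^6 s
T = 9.63557 × 10^6 s ≈ 111.5 days

Final answer: 111.5 days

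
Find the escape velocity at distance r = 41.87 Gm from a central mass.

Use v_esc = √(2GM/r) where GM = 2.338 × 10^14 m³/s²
r = 41.87 Gm = 4.187 × 10^10 m
GM = 2.338 × 10^14 m³/s²
2GM/r = 2 × (2.338 × 10^14) / (4.187 × 10^10) = 11167.9 m²/s²
v_esc = √(2GM/r) = 105.678 m/s ≈ 105.7 m/s

Final answer: 105.7 m/s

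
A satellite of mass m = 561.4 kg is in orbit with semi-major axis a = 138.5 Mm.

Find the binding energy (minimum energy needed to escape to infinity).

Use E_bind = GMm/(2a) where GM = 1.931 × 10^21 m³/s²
a = 138.5 Mm = 1.385 × 10^8 m
GM = 1.931 × 10^21 m³/s²
m = 561.4 kg
GMm = 1.931 × 10^21 × 561.4 = 1.08406 × 10^24 m³·kg/s²
2a = 2.77 × 10^8 m
E_bind = GMm/(2a) = 3.91359 × 10^15 J ≈ 3.914 PJ

Final answer: 3.914 PJ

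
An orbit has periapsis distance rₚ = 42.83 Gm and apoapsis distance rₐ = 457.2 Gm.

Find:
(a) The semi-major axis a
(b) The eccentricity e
rₚ = 42.83 Gm = 4.283 × 10^10 m
rₐ = 457.2 Gm = 4.572 × 10^11 m
(a) a = (rₚ + rₐ)/2 = 2.50015 × 10^11 m ≈ 250 Gm
(b) e = (rₐ − rₚ)/(rₐ + rₚ) = (4.1437 × 10^11) / (5.0003 × 10^11) = 0.82869

Final answer:
(a) a = 250 Gm
(b) e = 0.8287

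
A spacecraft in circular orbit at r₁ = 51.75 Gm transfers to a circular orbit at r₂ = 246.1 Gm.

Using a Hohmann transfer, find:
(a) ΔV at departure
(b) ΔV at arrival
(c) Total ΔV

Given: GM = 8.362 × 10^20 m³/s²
r₁ = 51.75 Gm = 5.175 × 10^10 m
r₂ = 246.1 Gm = 2.461 × 10^11 m
GM = 8.362 × 10^20 m³/s²
Transfer ellipse: a_t = (r₁ + r₂)/2 = 1.48925 × 10^11 m
Circular speed at r₁: v₁ = √(GM/r₁) = 127116 m/s
Transfer speed at r₁ (periapsis): v₁ₜ = √(GM(2/r₁ − 1/a_t)) = 163407 m/s
(a) ΔV₁ = v₁ₜ − v₁ = 36291.6 m/s ≈ 36.29 km/s
Circular speed at r₂: v₂ = √(GM/r₂) = 58290.7 m/s
Transfer speed at r₂ (apoapsis): v₂ₜ = √(GM(2/r₂ − 1/a_t)) = 34361.4 m/s
(b) ΔV₂ = v₂ − v₂ₜ = 23929.3 m/s ≈ 23.93 km/s
(c) ΔV_total = ΔV₁ + ΔV₂ = 60220.9 m/s ≈ 60.22 km/s

Final answer:
(a) ΔV₁ = 36.29 km/s
(b) ΔV₂ = 23.93 km/s
(c) ΔV_total = 60.22 km/s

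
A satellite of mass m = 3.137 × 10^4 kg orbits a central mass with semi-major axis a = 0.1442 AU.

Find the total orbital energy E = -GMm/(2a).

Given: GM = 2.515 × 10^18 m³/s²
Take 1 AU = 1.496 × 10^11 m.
a = 0.1442 AU = 2.15723 × 10^10 m
GM = 2.515 × 10^18 m³/s²
2a = 4.31446 × 10^10 m
GMm = 2.515 × 10^18 × 31370 = 7.88956 × 10^22 m³·kg/s²
E = −GMm/(2a) = -1.82863 × 10^12 J ≈ -1.829 TJ

Final answer: -1.829 TJ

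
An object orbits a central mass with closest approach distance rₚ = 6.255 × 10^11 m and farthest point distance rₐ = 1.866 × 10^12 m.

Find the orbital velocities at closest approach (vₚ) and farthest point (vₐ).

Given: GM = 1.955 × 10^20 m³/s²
rₚ = 6.255 × 10^11 m
rₐ = 1.866 × 10^12 m
GM = 1.955 × 10^20 m³/s²
a = (rₚ + rₐ)/2 = 1.24575 × 10^12 m
Vis-viva: v² = GM (2/r − 1/a)
vₚ² = 1.955 × 10^20 × (3.19744 × 10^-12 − 8.02729 × 10^-13) = 4.68166 × 10^8 m²/s²
vₚ = 21637.2 m/s ≈ 21.64 km/s
vₐ² = 1.955 × 10^20 × (1.07181 × 10^-12 − 8.02729 × 10^-13) = 5.26055 × 10^7 m²/s²
vₐ = 7252.97 m/s ≈ 7.253 km/s

Final answer: vₚ = 21.64 km/s, vₐ = 7.253 km/s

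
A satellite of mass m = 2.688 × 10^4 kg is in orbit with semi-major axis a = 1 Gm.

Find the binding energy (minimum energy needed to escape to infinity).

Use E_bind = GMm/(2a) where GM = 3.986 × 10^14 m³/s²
a = 1 Gm = 1 × 10^9 m
GM = 3.986 × 10^14 m³/s²
m = 2.688 × 10^4 kg
GMm = 3.986 × 10^14 × 26880 = 1.07144 × 10^19 m³·kg/s²
2a = 2 × 10^9 m
E_bind = GMm/(2a) = 5.35718 × 10^9 J ≈ 5.357 GJ

Final answer: 5.357 GJ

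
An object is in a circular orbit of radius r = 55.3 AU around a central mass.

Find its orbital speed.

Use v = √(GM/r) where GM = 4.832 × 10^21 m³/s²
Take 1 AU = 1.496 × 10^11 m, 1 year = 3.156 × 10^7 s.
r = 55.3 AU = 8.27288 × 10^12 m
GM = 4.832 × 10^21 m³/s²
GM/r = (4.832 × 10^21) / (8.27288 × 10^12) = 5.84077 × 10^8 m²/s²
v = √(GM/r) = 24167.7 m/s ≈ 5.098 AU/year

Final answer: 5.098 AU/year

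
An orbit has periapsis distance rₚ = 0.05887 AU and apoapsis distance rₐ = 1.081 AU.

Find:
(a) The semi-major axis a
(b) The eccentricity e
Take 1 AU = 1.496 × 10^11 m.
rₚ = 0.05887 AU = 8.80695 × 10^9 m
rₐ = 1.081 AU = 1.61718 × 10^11 m
(a) a = (rₚ + rₐ)/2 = 8.52623 × 10^10 m ≈ 0.5699 AU
(b) e = (rₐ − rₚ)/(rₐ + rₚ) = (1.52911 × 10^11) / (1.70525 × 10^11) = 0.896708

Final answer:
(a) a = 0.5699 AU
(b) e = 0.8967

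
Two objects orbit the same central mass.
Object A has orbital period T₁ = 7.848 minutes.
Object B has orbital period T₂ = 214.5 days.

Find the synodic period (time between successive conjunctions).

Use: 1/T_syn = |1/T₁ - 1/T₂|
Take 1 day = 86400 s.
T₁ = 7.848 minutes = 470.88 s
T₂ = 214.5 days = 1.85328 × 10^7 s
1/T₁ = 0.00212368 s⁻¹
1/T₂ = 5.39584 × 10^-8 s⁻¹
|1/T₁ − 1/T₂| = 0.00212363 s⁻¹
T_syn = 1 / |1/T₁ − 1/T₂| = 470.892 s ≈ 7.848 minutes

Final answer: T_syn = 7.848 minutes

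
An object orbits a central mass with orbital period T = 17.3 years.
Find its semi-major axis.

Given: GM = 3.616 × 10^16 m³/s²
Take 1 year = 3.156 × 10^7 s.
T = 17.3 years = 5.45988 × 10^8 s
GM = 3.616 × 10^16 m³/s²
Kepler's third law: a³ = GM T² / (4π²)
T² = 2.98103 × 10^17 s²
a³ = (3.616 × 10^16) × (2.98103 × 10^17) / (4π²) = 2.73045 × 10^32 m³
a = (a³)^(1/3) = 6.48751 × 10^10 m ≈ 6.488 × 10^10 m

Final answer: 6.488 × 10^10 m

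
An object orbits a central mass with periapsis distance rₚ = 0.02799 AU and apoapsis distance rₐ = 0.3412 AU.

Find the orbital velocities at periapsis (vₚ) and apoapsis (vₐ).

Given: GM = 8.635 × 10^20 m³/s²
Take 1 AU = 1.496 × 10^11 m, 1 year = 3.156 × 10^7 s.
rₚ = 0.02799 AU = 4.1873 × 10^9 m
rₐ = 0.3412 AU = 5.10435 × 10^10 m
GM = 8.635 × 10^20 m³/s²
a = (rₚ + rₐ)/2 = 2.76154 × 10^10 m
Vis-viva: v² = GM (2/r − 1/a)
vₚ² = 8.635 × 10^20 × (4.77634 × 10^-10 − 3.62117 × 10^-11) = 3.81168 × 10^11 m²/s²
vₚ = 617388 m/s ≈ 130.2 AU/year
vₐ² = 8.635 × 10^20 × (3.91823 × 10^-11 − 3.62117 × 10^-11) = 2.5651 × 10^9 m²/s²
vₐ = 50646.8 m/s ≈ 10.68 AU/year

Final answer: vₚ = 130.2 AU/year, vₐ = 10.68 AU/year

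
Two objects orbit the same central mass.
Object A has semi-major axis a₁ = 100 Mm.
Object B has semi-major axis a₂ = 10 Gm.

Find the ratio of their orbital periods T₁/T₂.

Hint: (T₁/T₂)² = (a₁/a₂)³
a₁ = 100 Mm = 1 × 10^8 m
a₂ = 10 Gm = 1 × 10^10 m
a₁/a₂ = 0.01
T₁/T₂ = (a₁/a₂)^(3/2) = (0.01)^1.5 = 0.001

Final answer: T₁/T₂ = 0.001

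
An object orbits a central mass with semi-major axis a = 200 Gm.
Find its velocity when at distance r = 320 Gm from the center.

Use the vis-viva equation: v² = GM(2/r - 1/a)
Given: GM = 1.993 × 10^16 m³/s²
a = 200 Gm = 2 × 10^11 m
r = 320 Gm = 3.2 × 10^11 m
GM = 1.993 × 10^16 m³/s²
2/r − 1/a = 6.25 × 10^-12 − 5 × 10^-12 = 1.25 × 10^-12 m⁻¹
v² = GM (2/r − 1/a) = 24912.5 m²/s²
v = 157.837 m/s ≈ 157.8 m/s

Final answer: 157.8 m/s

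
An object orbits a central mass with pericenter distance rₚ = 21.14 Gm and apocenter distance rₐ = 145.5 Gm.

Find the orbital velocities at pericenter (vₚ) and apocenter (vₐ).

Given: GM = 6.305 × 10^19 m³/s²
rₚ = 21.14 Gm = 2.114 × 10^10 m
rₐ = 145.5 Gm = 1.455 × 10^11 m
GM = 6.305 × 10^19 m³/s²
a = (rₚ + rₐ)/2 = 8.332 × 10^10 m
Vis-viva: v² = GM (2/r − 1/a)
vₚ² = 6.305 × 10^19 × (9.46074 × 10^-11 − 1.20019 × 10^-11) = 5.20827 × 10^9 m²/s²
vₚ = 72168.4 m/s ≈ 72.17 km/s
vₐ² = 6.305 × 10^19 × (1.37457 × 10^-11 − 1.20019 × 10^-11) = 1.09946 × 10^8 m²/s²
vₐ = 10485.5 m/s ≈ 10.49 km/s

Final answer: vₚ = 72.17 km/s, vₐ = 10.49 km/s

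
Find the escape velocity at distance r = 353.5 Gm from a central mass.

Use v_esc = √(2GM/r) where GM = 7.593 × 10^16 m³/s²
r = 353.5 Gm = 3.535 × 10^11 m
GM = 7.593 × 10^16 m³/s²
2GM/r = 2 × (7.593 × 10^16) / (3.535 × 10^11) = 429590 m²/s²
v_esc = √(2GM/r) = 655.431 m/s ≈ 655.4 m/s

Final answer: 655.4 m/s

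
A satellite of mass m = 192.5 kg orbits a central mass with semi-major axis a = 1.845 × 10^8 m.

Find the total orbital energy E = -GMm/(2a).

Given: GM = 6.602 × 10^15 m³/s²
a = 1.845 × 10^8 m
GM = 6.602 × 10^15 m³/s²
2a = 3.69 × 10^8 m
GMm = 6.602 × 10^15 × 192.5 = 1.27088 × 10^18 m³·kg/s²
E = −GMm/(2a) = -3.44413 × 10^9 J ≈ -3.444 GJ

Final answer: -3.444 GJ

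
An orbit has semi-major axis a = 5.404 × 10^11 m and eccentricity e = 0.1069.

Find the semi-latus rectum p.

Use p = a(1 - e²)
a = 5.404 × 10^11 m
e = 0.1069,  e² = 0.0114276,  1 − e² = 0.988572
p = a(1 − e²) = 5.404 × 10^11 m × 0.988572 = 5.34225 × 10^11 m ≈ 5.342 × 10^11 m

Final answer: p = 5.342 × 10^11 m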